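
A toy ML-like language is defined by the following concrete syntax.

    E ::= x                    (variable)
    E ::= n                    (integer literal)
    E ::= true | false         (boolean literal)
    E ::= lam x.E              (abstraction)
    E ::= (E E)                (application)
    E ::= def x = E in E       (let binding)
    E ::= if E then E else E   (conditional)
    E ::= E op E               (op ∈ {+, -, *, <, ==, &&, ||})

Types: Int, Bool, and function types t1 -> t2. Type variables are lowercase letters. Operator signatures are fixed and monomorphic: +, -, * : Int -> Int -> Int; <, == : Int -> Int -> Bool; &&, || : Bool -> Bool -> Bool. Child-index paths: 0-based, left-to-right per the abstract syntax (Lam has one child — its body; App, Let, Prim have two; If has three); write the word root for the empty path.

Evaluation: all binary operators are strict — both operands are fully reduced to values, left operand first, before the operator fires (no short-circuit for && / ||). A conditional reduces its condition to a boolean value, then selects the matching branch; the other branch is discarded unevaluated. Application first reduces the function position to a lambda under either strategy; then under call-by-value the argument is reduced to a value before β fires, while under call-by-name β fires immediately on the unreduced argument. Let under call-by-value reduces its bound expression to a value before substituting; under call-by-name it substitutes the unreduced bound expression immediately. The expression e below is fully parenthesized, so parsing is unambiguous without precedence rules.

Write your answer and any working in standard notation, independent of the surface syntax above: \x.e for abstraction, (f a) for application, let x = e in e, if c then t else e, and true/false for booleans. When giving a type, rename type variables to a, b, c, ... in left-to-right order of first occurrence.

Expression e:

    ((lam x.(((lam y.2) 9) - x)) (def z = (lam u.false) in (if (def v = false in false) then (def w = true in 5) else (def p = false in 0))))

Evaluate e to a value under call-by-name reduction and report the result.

Answer: 2

Trace:
step 0: ((\x.(((\y.2) 9) - x)) (let z = (\u.false) in (if (let v = false in false) then (let w = true in 5) else (let p = false in 0))))
step 1: [beta@root] (((\y.2) 9) - (let z = (\u.false) in (if (let v = false in false) then (let w = true in 5) else (let p = false in 0))))
step 2: [beta@0] (2 - (let z = (\u.false) in (if (let v = false in false) then (let w = true in 5) else (let p = false in 0))))
step 3: [let@1] (2 - (if (let v = false in false) then (let w = true in 5) else (let p = false in 0)))
step 4: [let@1.0] (2 - (if false then (let w = true in 5) else (let p = false in 0)))
step 5: [if@1] (2 - (let p = false in 0))
step 6: [let@1] (2 - 0)
step 7: [delta@root] 2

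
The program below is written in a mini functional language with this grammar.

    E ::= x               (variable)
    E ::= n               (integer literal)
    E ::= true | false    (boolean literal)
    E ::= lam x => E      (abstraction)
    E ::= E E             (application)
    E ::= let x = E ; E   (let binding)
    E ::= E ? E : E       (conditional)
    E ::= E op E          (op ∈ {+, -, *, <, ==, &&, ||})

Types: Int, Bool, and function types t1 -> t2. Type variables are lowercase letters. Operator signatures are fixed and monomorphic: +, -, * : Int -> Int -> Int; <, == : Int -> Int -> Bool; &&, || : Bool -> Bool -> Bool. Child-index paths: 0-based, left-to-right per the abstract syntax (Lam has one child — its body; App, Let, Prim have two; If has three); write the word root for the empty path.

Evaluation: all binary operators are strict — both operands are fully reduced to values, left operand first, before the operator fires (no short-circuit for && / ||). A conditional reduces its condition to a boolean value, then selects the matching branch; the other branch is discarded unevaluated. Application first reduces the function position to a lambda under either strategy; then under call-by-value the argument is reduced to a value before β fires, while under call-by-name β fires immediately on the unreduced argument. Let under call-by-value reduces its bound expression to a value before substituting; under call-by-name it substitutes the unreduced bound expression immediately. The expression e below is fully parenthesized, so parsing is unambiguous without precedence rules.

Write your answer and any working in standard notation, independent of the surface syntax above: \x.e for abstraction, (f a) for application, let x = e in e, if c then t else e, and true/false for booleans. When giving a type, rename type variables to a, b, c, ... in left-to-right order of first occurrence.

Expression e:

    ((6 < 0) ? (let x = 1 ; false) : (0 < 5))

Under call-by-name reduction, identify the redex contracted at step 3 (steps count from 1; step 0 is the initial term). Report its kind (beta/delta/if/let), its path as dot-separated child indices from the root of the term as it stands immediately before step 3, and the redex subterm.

Answer: delta at root : (0 < 5)

Working:
step 0: (if (6 < 0) then (let x = 1 in false) else (0 < 5))
step 1: [delta@0] (if false then (let x = 1 in false) else (0 < 5))
step 2: [if@root] (0 < 5)
step 3: [delta@root] true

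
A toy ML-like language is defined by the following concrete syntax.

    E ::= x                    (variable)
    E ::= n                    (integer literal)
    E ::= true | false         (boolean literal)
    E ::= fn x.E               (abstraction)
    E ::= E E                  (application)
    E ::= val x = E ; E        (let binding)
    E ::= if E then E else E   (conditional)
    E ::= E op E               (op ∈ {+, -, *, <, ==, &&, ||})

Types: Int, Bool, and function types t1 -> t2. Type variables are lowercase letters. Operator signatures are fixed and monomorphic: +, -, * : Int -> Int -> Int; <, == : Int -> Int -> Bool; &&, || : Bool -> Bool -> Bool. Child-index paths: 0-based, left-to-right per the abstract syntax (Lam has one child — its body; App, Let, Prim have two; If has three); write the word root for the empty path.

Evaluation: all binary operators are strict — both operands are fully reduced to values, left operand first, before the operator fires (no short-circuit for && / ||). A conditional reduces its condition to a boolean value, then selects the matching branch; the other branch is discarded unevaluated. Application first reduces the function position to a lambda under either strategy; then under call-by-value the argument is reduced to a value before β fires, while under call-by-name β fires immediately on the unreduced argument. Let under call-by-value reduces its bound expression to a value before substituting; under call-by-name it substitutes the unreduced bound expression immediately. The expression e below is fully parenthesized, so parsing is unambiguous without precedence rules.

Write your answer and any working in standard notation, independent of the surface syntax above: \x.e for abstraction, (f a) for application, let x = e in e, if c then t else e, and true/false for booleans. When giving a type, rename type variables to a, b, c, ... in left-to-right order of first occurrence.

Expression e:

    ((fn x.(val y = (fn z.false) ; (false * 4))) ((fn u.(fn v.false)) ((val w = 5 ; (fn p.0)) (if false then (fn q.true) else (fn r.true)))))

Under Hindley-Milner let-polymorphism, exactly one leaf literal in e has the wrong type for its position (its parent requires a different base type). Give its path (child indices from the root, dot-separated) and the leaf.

Trace:
\z._ : b -> Bool
let y : forall. b -> Bool
  unify Bool ~ Int
  FAIL: mismatch Bool ~ Int

Answer: 0.0.1.0 : false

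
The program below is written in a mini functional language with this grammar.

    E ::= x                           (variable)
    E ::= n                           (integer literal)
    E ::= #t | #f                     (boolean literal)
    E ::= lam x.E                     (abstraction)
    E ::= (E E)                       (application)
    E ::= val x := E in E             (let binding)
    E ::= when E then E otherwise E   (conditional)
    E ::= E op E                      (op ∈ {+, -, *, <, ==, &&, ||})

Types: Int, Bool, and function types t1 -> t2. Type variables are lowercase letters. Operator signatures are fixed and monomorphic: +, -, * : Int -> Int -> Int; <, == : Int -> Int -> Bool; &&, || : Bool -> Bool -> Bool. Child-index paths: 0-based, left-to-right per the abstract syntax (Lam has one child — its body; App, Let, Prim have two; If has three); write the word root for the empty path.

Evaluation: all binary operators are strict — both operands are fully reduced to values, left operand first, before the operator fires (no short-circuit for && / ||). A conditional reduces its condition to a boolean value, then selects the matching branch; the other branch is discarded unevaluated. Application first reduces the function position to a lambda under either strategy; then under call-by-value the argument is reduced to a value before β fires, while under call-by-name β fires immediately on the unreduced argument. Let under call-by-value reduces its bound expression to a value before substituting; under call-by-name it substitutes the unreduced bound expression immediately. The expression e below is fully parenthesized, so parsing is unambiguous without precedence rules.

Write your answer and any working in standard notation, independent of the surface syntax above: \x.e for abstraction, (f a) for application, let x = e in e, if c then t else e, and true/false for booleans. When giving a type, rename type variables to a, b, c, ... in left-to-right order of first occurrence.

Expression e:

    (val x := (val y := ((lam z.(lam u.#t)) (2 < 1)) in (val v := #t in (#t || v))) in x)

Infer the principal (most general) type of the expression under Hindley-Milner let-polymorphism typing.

Working:
\u._ : b -> Bool
\z._ : a -> b -> Bool
  unify Int ~ Int
  unify Int ~ Int
  unify a -> b -> Bool ~ Bool -> c
  unify a ~ Bool
  unify b -> Bool ~ c
_ _ : b -> Bool
let y : forall. b -> Bool
let v : Bool
  unify Bool ~ Bool
v : Bool
  unify Bool ~ Bool
let x : Bool
x : Bool

Answer: Bool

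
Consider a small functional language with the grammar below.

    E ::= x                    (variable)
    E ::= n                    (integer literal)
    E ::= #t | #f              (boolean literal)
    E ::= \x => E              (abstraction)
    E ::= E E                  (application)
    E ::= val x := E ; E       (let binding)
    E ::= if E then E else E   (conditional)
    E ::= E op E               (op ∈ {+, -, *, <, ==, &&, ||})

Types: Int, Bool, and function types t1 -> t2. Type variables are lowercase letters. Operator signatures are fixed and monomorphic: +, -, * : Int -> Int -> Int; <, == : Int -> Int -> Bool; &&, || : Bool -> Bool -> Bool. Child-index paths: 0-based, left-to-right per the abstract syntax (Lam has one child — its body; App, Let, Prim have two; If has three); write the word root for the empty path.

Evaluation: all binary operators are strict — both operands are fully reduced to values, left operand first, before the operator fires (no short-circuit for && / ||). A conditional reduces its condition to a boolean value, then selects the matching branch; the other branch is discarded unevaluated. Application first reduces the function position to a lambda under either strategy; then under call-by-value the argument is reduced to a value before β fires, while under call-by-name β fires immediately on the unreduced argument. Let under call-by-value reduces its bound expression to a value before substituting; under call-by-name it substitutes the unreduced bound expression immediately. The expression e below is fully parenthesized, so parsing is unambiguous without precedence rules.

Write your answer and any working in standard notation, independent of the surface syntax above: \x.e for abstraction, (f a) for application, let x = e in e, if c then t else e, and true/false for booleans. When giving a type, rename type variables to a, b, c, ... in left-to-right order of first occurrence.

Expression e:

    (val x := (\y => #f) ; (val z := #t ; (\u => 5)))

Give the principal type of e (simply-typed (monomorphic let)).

Derivation:
\y._ : a -> Bool
let x : a -> Bool
let z : Bool
\u._ : b -> Int

Answer: a -> Int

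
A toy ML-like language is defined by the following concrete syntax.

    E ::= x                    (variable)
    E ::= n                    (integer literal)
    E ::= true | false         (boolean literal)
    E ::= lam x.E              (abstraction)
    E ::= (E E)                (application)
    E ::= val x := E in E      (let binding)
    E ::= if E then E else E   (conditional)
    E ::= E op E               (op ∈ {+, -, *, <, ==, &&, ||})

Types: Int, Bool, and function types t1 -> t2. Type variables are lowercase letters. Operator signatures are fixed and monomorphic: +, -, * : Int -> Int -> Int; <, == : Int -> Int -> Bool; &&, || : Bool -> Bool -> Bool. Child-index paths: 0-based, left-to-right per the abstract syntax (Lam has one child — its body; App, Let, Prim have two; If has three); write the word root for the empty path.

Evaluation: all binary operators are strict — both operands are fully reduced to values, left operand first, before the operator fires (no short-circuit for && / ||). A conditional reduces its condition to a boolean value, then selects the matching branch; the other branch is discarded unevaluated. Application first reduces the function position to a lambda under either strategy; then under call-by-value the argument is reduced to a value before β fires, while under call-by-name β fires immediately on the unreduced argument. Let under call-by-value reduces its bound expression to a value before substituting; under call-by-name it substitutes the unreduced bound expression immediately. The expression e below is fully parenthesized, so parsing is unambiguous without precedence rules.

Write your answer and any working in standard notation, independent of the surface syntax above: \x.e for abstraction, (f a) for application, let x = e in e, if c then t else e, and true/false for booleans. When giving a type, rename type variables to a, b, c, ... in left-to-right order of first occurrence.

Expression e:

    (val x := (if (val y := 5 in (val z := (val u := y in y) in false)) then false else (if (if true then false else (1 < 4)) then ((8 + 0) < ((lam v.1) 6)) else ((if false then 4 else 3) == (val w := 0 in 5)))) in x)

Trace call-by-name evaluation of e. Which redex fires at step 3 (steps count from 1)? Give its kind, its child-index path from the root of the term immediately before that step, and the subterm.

Derivation:
step 0: (let x = (if (let y = 5 in (let z = (let u = y in y) in false)) then false else (if (if true then false else (1 < 4)) then ((8 + 0) < ((\v.1) 6)) else ((if false then 4 else 3) == (let w = 0 in 5)))) in x)
step 1: [let@root] (if (let y = 5 in (let z = (let u = y in y) in false)) then false else (if (if true then false else (1 < 4)) then ((8 + 0) < ((\v.1) 6)) else ((if false then 4 else 3) == (let w = 0 in 5))))
step 2: [let@0] (if (let z = (let u = 5 in 5) in false) then false else (if (if true then false else (1 < 4)) then ((8 + 0) < ((\v.1) 6)) else ((if false then 4 else 3) == (let w = 0 in 5))))
step 3: [let@0] (if false then false else (if (if true then false else (1 < 4)) then ((8 + 0) < ((\v.1) 6)) else ((if false then 4 else 3) == (let w = 0 in 5))))

Answer: let at 0 : (let z = (let u = 5 in 5) in false)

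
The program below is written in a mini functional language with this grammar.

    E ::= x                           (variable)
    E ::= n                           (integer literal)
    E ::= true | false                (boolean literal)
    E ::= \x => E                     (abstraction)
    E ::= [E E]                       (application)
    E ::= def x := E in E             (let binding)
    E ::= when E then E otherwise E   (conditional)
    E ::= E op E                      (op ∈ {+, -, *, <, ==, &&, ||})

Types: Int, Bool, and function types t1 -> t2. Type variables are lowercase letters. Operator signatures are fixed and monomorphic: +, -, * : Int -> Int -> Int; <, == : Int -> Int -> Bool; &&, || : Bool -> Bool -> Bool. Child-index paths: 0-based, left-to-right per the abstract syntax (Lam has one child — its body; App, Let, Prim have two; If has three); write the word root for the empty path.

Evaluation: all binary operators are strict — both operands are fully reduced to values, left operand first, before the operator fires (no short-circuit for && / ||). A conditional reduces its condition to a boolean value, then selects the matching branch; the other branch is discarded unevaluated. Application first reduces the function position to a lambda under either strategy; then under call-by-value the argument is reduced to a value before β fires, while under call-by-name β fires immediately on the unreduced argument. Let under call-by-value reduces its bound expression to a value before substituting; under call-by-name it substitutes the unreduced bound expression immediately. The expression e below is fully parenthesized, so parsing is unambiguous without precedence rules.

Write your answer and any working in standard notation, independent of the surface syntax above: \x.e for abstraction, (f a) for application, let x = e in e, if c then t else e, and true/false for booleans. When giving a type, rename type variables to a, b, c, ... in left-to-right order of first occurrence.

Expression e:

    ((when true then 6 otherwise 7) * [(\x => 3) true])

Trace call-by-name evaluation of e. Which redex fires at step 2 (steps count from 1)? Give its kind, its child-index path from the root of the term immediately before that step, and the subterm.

Answer: beta at 1 : ((\x.3) true)

Derivation:
step 0: ((if true then 6 else 7) * ((\x.3) true))
step 1: [if@0] (6 * ((\x.3) true))
step 2: [beta@1] (6 * 3)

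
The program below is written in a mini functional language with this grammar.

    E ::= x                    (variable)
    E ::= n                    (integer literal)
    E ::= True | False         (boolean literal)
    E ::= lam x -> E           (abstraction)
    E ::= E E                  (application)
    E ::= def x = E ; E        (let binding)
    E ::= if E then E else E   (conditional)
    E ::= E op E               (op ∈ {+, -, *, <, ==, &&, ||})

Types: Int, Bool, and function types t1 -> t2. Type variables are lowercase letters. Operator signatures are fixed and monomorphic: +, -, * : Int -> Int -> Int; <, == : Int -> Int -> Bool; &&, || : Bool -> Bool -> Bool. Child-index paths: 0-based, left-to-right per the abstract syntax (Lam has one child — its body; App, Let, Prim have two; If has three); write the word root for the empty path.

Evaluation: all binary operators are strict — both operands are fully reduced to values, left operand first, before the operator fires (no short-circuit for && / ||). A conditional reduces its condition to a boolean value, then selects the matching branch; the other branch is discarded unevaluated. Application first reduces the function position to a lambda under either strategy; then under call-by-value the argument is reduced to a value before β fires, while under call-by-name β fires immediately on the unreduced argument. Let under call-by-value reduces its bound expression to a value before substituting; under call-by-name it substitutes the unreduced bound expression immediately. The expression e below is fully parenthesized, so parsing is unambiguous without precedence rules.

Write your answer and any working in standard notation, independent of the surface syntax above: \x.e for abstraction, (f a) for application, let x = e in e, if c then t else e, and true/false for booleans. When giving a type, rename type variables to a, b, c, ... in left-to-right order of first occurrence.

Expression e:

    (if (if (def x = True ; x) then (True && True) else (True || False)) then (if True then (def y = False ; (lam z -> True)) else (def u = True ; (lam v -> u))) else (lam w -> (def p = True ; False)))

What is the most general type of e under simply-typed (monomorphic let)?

Working:
let x : Bool
x : Bool
  unify Bool ~ Bool
  unify Bool ~ Bool
  unify Bool ~ Bool
  unify Bool ~ Bool
  unify Bool ~ Bool
  unify Bool ~ Bool
  unify Bool ~ Bool
  unify Bool ~ Bool
let y : Bool
\z._ : a -> Bool
let u : Bool
u : Bool
\v._ : b -> Bool
  unify a -> Bool ~ b -> Bool
  unify a ~ b
  unify Bool ~ Bool
let p : Bool
\w._ : c -> Bool
  unify b -> Bool ~ c -> Bool
  unify b ~ c
  unify Bool ~ Bool

Answer: a -> Bool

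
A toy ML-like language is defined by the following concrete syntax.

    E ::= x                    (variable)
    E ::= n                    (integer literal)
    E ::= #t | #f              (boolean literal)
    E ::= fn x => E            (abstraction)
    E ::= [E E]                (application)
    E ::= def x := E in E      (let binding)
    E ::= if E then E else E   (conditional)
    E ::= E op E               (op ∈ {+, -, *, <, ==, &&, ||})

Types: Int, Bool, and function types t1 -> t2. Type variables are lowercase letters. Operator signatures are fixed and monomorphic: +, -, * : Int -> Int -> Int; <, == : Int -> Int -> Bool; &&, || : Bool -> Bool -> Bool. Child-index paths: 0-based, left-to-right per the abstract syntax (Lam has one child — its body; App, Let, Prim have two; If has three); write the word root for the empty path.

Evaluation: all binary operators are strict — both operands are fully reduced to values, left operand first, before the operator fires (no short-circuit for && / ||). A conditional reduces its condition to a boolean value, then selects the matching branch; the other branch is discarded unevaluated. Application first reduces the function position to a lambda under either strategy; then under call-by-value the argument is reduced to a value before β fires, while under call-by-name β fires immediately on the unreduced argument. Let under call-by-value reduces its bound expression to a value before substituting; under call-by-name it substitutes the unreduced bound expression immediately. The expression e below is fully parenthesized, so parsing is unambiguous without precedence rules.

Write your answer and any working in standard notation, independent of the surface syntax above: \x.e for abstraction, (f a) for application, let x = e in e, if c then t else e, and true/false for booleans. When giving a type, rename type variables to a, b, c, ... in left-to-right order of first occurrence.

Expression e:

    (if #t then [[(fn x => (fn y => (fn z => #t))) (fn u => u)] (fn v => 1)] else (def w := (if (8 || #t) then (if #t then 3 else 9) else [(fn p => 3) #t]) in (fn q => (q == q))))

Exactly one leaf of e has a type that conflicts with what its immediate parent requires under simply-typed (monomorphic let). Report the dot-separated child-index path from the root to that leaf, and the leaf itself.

Derivation:
  unify Bool ~ Bool
\z._ : c -> Bool
\y._ : b -> c -> Bool
\x._ : a -> b -> c -> Bool
u : d
\u._ : d -> d
  unify a -> b -> c -> Bool ~ (d -> d) -> e
  unify a ~ d -> d
  unify b -> c -> Bool ~ e
_ _ : b -> c -> Bool
\v._ : f -> Int
  unify b -> c -> Bool ~ (f -> Int) -> g
  unify b ~ f -> Int
  unify c -> Bool ~ g
_ _ : c -> Bool
  unify Int ~ Bool
  FAIL: mismatch Int ~ Bool

Answer: 2.0.0.0 : 8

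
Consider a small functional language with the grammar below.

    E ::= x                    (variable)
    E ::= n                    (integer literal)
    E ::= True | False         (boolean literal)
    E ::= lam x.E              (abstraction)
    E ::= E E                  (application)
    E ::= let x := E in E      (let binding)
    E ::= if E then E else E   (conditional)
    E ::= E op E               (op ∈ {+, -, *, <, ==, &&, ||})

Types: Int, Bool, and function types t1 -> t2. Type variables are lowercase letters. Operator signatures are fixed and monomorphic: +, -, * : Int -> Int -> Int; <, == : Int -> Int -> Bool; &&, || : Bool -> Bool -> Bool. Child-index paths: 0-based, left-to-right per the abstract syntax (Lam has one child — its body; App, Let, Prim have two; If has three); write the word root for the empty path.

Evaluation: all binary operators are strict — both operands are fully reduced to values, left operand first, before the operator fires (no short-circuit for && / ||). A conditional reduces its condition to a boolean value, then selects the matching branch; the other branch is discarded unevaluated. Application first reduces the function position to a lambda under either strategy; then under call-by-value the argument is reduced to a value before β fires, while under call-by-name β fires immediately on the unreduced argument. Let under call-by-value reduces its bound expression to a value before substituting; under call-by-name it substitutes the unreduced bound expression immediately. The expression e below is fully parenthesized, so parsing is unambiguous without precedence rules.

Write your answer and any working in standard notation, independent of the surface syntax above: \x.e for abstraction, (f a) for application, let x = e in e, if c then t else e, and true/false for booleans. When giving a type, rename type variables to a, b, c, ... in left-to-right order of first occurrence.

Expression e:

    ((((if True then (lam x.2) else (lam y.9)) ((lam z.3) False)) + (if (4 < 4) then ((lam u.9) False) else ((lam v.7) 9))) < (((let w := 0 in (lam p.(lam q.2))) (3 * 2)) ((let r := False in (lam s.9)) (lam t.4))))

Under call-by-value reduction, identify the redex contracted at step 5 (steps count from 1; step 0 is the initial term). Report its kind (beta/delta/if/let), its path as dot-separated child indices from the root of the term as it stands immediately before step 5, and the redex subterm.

Working:
step 0: ((((if true then (\x.2) else (\y.9)) ((\z.3) false)) + (if (4 < 4) then ((\u.9) false) else ((\v.7) 9))) < (((let w = 0 in (\p.(\q.2))) (3 * 2)) ((let r = false in (\s.9)) (\t.4))))
step 1: [if@0.0.0] ((((\x.2) ((\z.3) false)) + (if (4 < 4) then ((\u.9) false) else ((\v.7) 9))) < (((let w = 0 in (\p.(\q.2))) (3 * 2)) ((let r = false in (\s.9)) (\t.4))))
step 2: [beta@0.0.1] ((((\x.2) 3) + (if (4 < 4) then ((\u.9) false) else ((\v.7) 9))) < (((let w = 0 in (\p.(\q.2))) (3 * 2)) ((let r = false in (\s.9)) (\t.4))))
step 3: [beta@0.0] ((2 + (if (4 < 4) then ((\u.9) false) else ((\v.7) 9))) < (((let w = 0 in (\p.(\q.2))) (3 * 2)) ((let r = false in (\s.9)) (\t.4))))
step 4: [delta@0.1.0] ((2 + (if false then ((\u.9) false) else ((\v.7) 9))) < (((let w = 0 in (\p.(\q.2))) (3 * 2)) ((let r = false in (\s.9)) (\t.4))))
step 5: [if@0.1] ((2 + ((\v.7) 9)) < (((let w = 0 in (\p.(\q.2))) (3 * 2)) ((let r = false in (\s.9)) (\t.4))))

Answer: if at 0.1 : (if false then ((\u.9) false) else ((\v.7) 9))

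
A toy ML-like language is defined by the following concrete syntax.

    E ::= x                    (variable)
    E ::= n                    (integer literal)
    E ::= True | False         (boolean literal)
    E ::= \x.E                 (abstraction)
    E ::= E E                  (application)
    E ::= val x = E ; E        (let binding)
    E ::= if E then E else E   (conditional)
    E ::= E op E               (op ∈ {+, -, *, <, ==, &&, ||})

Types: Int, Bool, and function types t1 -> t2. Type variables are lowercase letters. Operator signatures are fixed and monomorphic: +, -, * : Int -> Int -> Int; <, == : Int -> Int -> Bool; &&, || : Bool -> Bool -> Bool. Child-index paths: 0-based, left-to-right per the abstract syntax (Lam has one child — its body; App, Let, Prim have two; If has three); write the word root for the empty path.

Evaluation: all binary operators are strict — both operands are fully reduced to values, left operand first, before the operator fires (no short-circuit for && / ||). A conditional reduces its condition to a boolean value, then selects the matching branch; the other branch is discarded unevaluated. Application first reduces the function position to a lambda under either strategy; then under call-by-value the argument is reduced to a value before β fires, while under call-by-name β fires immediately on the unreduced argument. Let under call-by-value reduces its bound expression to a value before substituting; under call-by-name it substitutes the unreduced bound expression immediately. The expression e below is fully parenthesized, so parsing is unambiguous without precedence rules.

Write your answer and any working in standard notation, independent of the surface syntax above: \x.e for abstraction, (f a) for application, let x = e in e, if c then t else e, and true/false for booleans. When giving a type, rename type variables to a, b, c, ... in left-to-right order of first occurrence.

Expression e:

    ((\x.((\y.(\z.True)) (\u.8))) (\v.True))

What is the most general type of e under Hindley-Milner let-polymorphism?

Trace:
\z._ : c -> Bool
\y._ : b -> c -> Bool
\u._ : d -> Int
  unify b -> c -> Bool ~ (d -> Int) -> e
  unify b ~ d -> Int
  unify c -> Bool ~ e
_ _ : c -> Bool
\x._ : a -> c -> Bool
\v._ : f -> Bool
  unify a -> c -> Bool ~ (f -> Bool) -> g
  unify a ~ f -> Bool
  unify c -> Bool ~ g
_ _ : c -> Bool

Answer: a -> Bool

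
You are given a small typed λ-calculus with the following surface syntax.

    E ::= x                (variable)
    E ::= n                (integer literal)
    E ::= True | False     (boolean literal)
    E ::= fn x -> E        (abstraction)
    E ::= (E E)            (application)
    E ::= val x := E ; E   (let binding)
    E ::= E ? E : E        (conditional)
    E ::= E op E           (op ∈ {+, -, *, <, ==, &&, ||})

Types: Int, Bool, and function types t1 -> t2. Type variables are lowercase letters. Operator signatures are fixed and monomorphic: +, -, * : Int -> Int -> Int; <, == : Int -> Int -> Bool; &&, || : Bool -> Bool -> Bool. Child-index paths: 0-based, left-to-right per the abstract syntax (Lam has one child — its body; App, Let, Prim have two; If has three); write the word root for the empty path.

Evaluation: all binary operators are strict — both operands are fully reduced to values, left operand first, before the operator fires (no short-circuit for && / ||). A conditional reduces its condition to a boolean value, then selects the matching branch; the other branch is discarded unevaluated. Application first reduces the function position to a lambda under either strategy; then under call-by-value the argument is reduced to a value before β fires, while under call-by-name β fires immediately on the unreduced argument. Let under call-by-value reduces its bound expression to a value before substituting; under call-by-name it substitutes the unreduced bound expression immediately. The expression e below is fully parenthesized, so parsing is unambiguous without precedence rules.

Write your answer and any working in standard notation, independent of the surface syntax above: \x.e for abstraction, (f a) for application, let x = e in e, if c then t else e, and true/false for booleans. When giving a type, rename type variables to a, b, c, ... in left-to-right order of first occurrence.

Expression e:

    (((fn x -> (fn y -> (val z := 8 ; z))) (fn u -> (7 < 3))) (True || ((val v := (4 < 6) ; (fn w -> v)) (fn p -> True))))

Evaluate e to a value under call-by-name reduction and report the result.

Answer: 8

Trace:
step 0: (((\x.(\y.(let z = 8 in z))) (\u.(7 < 3))) (true || ((let v = (4 < 6) in (\w.v)) (\p.true))))
step 1: [beta@0] ((\y.(let z = 8 in z)) (true || ((let v = (4 < 6) in (\w.v)) (\p.true))))
step 2: [beta@root] (let z = 8 in z)
step 3: [let@root] 8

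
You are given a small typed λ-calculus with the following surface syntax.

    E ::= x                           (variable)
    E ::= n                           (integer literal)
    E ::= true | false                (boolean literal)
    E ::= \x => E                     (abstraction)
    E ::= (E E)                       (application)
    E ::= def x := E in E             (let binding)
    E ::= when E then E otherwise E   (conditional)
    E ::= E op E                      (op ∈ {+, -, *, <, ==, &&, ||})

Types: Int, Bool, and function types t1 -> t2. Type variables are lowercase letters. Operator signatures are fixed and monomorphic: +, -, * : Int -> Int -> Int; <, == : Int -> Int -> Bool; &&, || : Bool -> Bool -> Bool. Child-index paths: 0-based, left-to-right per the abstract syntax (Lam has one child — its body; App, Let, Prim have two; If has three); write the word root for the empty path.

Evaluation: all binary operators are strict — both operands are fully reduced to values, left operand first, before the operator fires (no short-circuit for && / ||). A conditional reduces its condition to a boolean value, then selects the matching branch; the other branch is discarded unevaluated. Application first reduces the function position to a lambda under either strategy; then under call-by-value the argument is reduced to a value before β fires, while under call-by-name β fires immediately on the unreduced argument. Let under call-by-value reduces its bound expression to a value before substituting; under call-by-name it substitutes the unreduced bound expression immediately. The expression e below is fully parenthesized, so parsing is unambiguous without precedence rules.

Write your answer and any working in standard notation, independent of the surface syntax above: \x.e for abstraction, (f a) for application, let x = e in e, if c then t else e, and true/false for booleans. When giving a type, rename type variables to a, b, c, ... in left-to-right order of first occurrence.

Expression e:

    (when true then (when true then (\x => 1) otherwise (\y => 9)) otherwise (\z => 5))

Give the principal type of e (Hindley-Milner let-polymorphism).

Answer: a -> Int

Trace:
  unify Bool ~ Bool
  unify Bool ~ Bool
\x._ : a -> Int
\y._ : b -> Int
  unify a -> Int ~ b -> Int
  unify a ~ b
  unify Int ~ Int
\z._ : c -> Int
  unify b -> Int ~ c -> Int
  unify b ~ c
  unify Int ~ Int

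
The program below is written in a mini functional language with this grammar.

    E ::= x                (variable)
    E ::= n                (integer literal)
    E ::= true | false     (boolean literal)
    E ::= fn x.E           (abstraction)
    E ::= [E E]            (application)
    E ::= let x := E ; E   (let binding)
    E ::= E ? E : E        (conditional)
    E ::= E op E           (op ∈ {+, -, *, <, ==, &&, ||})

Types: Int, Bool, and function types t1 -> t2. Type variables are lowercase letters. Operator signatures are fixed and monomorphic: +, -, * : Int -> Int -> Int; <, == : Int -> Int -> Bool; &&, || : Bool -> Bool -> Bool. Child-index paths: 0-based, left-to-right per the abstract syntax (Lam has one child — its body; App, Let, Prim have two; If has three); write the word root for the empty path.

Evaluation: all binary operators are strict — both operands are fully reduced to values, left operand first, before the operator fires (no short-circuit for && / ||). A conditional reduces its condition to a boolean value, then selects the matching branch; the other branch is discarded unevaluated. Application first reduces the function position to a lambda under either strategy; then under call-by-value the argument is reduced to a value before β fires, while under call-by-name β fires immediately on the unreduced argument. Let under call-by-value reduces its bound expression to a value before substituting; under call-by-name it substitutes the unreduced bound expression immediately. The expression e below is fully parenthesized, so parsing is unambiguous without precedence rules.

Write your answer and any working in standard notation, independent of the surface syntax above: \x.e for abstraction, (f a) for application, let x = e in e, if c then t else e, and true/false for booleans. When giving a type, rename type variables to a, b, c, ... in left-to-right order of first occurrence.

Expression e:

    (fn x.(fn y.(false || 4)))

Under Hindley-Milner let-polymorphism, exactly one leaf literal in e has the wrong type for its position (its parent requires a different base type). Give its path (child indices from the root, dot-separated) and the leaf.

Working:
  unify Bool ~ Bool
  unify Int ~ Bool
  FAIL: mismatch Int ~ Bool

Answer: 0.0.1 : 4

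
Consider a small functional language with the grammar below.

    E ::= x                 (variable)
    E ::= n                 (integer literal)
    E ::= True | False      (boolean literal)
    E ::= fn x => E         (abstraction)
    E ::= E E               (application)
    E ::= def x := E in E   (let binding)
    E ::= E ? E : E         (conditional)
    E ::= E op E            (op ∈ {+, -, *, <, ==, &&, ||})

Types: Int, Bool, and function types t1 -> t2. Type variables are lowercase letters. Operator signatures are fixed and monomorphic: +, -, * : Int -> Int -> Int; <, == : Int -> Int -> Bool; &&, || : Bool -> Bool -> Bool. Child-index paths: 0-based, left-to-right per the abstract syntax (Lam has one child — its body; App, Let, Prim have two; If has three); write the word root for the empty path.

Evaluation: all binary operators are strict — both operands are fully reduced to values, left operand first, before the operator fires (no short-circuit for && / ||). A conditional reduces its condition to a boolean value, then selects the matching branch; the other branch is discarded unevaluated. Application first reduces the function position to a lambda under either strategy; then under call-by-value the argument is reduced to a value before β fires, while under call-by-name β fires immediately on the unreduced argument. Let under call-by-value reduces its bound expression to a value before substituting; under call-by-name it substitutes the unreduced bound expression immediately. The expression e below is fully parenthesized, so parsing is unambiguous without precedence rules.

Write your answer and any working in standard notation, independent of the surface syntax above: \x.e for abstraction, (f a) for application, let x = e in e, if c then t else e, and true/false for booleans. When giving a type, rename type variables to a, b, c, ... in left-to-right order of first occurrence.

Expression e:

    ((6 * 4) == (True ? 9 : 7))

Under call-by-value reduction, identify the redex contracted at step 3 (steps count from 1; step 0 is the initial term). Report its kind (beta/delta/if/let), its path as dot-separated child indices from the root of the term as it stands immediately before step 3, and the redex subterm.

Derivation:
step 0: ((6 * 4) == (if true then 9 else 7))
step 1: [delta@0] (24 == (if true then 9 else 7))
step 2: [if@1] (24 == 9)
step 3: [delta@root] false

Answer: delta at root : (24 == 9)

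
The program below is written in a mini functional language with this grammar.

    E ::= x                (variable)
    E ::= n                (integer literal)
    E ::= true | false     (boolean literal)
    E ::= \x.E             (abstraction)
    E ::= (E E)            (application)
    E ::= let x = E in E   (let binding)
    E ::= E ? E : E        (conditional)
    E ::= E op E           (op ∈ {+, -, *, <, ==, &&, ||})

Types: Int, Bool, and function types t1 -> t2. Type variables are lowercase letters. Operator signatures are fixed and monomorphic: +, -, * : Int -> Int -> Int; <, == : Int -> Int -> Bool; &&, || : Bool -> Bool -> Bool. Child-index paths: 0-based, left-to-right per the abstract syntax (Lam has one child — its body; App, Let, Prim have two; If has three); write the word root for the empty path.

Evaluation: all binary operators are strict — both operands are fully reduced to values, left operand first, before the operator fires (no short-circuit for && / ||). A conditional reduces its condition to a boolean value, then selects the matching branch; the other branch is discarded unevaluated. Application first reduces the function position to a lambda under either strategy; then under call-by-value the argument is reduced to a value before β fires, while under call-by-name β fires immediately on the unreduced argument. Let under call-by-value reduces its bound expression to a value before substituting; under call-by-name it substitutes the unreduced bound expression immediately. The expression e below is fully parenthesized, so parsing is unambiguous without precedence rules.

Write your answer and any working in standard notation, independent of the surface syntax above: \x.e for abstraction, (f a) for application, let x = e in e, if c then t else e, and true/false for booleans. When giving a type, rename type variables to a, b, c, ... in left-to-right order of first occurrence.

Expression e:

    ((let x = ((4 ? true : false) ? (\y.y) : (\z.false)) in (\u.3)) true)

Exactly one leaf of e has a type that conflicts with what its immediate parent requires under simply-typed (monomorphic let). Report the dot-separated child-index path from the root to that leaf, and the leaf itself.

Answer: 0.0.0.0 : 4

Working:
  unify Int ~ Bool
  FAIL: mismatch Int ~ Bool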